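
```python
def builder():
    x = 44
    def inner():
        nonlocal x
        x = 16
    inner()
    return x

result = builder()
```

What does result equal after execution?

Step 1: builder() sets x = 44.
Step 2: inner() uses nonlocal to reassign x = 16.
Step 3: result = 16

The answer is 16.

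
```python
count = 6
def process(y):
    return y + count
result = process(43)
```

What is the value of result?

Step 1: count = 6 is defined globally.
Step 2: process(43) uses parameter y = 43 and looks up count from global scope = 6.
Step 3: result = 43 + 6 = 49

The answer is 49.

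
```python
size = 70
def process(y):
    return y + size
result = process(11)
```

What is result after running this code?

Step 1: size = 70 is defined globally.
Step 2: process(11) uses parameter y = 11 and looks up size from global scope = 70.
Step 3: result = 11 + 70 = 81

The answer is 81.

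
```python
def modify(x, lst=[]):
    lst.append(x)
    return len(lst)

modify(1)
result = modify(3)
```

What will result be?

Step 1: Mutable default list persists between calls.
Step 2: First call: lst = [1], len = 1. Second call: lst = [1, 3], len = 2.
Step 3: result = 2

The answer is 2.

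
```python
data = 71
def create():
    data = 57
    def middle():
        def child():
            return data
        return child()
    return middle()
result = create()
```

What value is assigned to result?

Step 1: create() defines data = 57. middle() and child() have no local data.
Step 2: child() checks local (none), enclosing middle() (none), enclosing create() and finds data = 57.
Step 3: result = 57

The answer is 57.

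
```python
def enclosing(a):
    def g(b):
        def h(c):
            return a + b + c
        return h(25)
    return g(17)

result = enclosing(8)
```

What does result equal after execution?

Step 1: a = 8, b = 17, c = 25 across three nested scopes.
Step 2: h() accesses all three via LEGB rule.
Step 3: result = 8 + 17 + 25 = 50

The answer is 50.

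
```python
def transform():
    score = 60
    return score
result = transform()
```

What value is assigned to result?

Step 1: transform() defines score = 60 in its local scope.
Step 2: return score finds the local variable score = 60.
Step 3: result = 60

The answer is 60.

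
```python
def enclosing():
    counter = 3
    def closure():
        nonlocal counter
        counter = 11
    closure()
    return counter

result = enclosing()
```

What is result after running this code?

Step 1: enclosing() sets counter = 3.
Step 2: closure() uses nonlocal to reassign counter = 11.
Step 3: result = 11

The answer is 11.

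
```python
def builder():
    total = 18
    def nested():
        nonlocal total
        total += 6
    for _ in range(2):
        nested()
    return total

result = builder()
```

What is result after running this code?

Step 1: total = 18.
Step 2: nested() is called 2 times in a loop, each adding 6 via nonlocal.
Step 3: total = 18 + 6 * 2 = 30

The answer is 30.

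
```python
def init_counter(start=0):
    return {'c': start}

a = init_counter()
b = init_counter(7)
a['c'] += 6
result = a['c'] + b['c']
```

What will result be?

Step 1: init_counter() returns a new dict each call (immutable default 0).
Step 2: a = {'c': 0}, b = {'c': 7}.
Step 3: a['c'] += 6 = 6. result = 6 + 7 = 13

The answer is 13.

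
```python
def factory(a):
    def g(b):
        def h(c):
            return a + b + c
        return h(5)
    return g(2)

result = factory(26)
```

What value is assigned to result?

Step 1: a = 26, b = 2, c = 5 across three nested scopes.
Step 2: h() accesses all three via LEGB rule.
Step 3: result = 26 + 2 + 5 = 33

The answer is 33.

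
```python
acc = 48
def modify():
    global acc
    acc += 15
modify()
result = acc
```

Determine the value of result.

Step 1: acc = 48 globally.
Step 2: modify() modifies global acc: acc += 15 = 63.
Step 3: result = 63

The answer is 63.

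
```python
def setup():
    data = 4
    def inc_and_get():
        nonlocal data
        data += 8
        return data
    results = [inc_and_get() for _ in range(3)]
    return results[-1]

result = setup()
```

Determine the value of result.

Step 1: data = 4.
Step 2: Three calls to inc_and_get(), each adding 8.
Step 3: Last value = 4 + 8 * 3 = 28

The answer is 28.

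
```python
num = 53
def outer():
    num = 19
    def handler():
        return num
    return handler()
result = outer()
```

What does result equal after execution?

Step 1: num = 53 globally, but outer() defines num = 19 locally.
Step 2: handler() looks up num. Not in local scope, so checks enclosing scope (outer) and finds num = 19.
Step 3: result = 19

The answer is 19.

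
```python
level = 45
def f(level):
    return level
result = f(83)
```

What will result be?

Step 1: Global level = 45.
Step 2: f(83) takes parameter level = 83, which shadows the global.
Step 3: result = 83

The answer is 83.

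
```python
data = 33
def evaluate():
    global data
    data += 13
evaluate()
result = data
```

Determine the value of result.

Step 1: data = 33 globally.
Step 2: evaluate() modifies global data: data += 13 = 46.
Step 3: result = 46

The answer is 46.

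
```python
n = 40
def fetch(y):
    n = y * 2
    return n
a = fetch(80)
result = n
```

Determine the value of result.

Step 1: Global n = 40.
Step 2: fetch(80) creates local n = 80 * 2 = 160.
Step 3: Global n unchanged because no global keyword. result = 40

The answer is 40.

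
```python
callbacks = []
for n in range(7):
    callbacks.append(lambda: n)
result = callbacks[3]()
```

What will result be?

Step 1: The loop creates 7 lambdas, all referencing the same variable n.
Step 2: After the loop, n = 6 (final value).
Step 3: callbacks[3]() looks up n at call time and finds 6. This is the late binding gotcha. result = 6

The answer is 6.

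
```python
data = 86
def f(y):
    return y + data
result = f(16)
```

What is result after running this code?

Step 1: data = 86 is defined globally.
Step 2: f(16) uses parameter y = 16 and looks up data from global scope = 86.
Step 3: result = 16 + 86 = 102

The answer is 102.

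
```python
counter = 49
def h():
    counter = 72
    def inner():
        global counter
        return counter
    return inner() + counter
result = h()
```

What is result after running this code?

Step 1: Global counter = 49. h() shadows with local counter = 72.
Step 2: inner() uses global keyword, so inner() returns global counter = 49.
Step 3: h() returns 49 + 72 = 121

The answer is 121.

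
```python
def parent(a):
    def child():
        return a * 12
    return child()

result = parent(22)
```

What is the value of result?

Step 1: parent(22) binds parameter a = 22.
Step 2: child() accesses a = 22 from enclosing scope.
Step 3: result = 22 * 12 = 264

The answer is 264.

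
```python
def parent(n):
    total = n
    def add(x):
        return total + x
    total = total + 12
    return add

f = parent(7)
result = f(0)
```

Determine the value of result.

Step 1: parent(7) sets total = 7, then total = 7 + 12 = 19.
Step 2: Closures capture by reference, so add sees total = 19.
Step 3: f(0) returns 19 + 0 = 19

The answer is 19.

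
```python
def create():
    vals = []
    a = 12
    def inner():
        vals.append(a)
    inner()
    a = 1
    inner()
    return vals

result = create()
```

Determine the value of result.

Step 1: a = 12. inner() appends current a to vals.
Step 2: First inner(): appends 12. Then a = 1.
Step 3: Second inner(): appends 1 (closure sees updated a). result = [12, 1]

The answer is [12, 1].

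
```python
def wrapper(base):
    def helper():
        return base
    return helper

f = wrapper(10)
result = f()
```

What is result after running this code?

Step 1: wrapper(10) creates closure capturing base = 10.
Step 2: f() returns the captured base = 10.
Step 3: result = 10

The answer is 10.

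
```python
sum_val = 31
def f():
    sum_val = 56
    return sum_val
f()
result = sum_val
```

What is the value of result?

Step 1: sum_val = 31 globally.
Step 2: f() creates a LOCAL sum_val = 56 (no global keyword!).
Step 3: The global sum_val is unchanged. result = 31

The answer is 31.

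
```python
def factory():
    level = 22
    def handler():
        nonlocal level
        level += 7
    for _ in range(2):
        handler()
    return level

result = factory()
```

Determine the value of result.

Step 1: level = 22.
Step 2: handler() is called 2 times in a loop, each adding 7 via nonlocal.
Step 3: level = 22 + 7 * 2 = 36

The answer is 36.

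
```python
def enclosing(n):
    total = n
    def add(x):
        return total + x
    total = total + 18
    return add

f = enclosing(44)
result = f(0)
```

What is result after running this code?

Step 1: enclosing(44) sets total = 44, then total = 44 + 18 = 62.
Step 2: Closures capture by reference, so add sees total = 62.
Step 3: f(0) returns 62 + 0 = 62

The answer is 62.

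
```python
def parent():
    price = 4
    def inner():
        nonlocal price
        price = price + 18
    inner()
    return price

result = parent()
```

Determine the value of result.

Step 1: parent() sets price = 4.
Step 2: inner() uses nonlocal to modify price in parent's scope: price = 4 + 18 = 22.
Step 3: parent() returns the modified price = 22

The answer is 22.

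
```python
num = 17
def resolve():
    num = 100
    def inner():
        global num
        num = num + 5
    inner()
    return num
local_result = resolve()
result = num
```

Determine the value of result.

Step 1: Global num = 17. resolve() creates local num = 100.
Step 2: inner() declares global num and adds 5: global num = 17 + 5 = 22.
Step 3: resolve() returns its local num = 100 (unaffected by inner).
Step 4: result = global num = 22

The answer is 22.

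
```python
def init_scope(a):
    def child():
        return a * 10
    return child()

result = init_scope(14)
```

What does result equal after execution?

Step 1: init_scope(14) binds parameter a = 14.
Step 2: child() accesses a = 14 from enclosing scope.
Step 3: result = 14 * 10 = 140

The answer is 140.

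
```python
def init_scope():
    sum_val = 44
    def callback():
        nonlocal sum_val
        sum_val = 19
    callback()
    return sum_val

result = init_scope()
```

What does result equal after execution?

Step 1: init_scope() sets sum_val = 44.
Step 2: callback() uses nonlocal to reassign sum_val = 19.
Step 3: result = 19

The answer is 19.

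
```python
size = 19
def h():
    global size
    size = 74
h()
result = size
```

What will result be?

Step 1: size = 19 globally.
Step 2: h() declares global size and sets it to 74.
Step 3: After h(), global size = 74. result = 74

The answer is 74.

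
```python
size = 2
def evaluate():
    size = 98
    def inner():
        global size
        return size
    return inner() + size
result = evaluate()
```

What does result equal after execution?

Step 1: Global size = 2. evaluate() shadows with local size = 98.
Step 2: inner() uses global keyword, so inner() returns global size = 2.
Step 3: evaluate() returns 2 + 98 = 100

The answer is 100.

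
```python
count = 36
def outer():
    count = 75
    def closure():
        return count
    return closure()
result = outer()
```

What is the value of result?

Step 1: count = 36 globally, but outer() defines count = 75 locally.
Step 2: closure() looks up count. Not in local scope, so checks enclosing scope (outer) and finds count = 75.
Step 3: result = 75

The answer is 75.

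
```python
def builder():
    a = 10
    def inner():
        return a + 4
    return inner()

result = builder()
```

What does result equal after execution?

Step 1: builder() defines a = 10.
Step 2: inner() reads a = 10 from enclosing scope, returns 10 + 4 = 14.
Step 3: result = 14

The answer is 14.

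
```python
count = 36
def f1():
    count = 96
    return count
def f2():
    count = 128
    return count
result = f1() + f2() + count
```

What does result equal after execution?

Step 1: Each function shadows global count with its own local.
Step 2: f1() returns 96, f2() returns 128.
Step 3: Global count = 36 is unchanged. result = 96 + 128 + 36 = 260

The answer is 260.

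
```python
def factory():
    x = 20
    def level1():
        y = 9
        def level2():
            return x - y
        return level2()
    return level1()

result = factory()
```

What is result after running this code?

Step 1: x = 20 in factory. y = 9 in level1.
Step 2: level2() reads x = 20 and y = 9 from enclosing scopes.
Step 3: result = 20 - 9 = 11

The answer is 11.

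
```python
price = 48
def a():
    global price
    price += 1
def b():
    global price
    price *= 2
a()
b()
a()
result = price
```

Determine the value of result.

Step 1: price = 48.
Step 2: a(): price = 48 + 1 = 49.
Step 3: b(): price = 49 * 2 = 98.
Step 4: a(): price = 98 + 1 = 99

The answer is 99.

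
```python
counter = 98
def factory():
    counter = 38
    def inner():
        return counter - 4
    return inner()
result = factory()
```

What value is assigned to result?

Step 1: factory() shadows global counter with counter = 38.
Step 2: inner() finds counter = 38 in enclosing scope, computes 38 - 4 = 34.
Step 3: result = 34

The answer is 34.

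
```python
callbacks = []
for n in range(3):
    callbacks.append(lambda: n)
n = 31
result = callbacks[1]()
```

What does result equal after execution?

Step 1: Lambdas capture the variable n by reference, not by value.
Step 2: After the loop, n is reassigned to 31.
Step 3: callbacks[1]() looks up the current n = 31. result = 31

The answer is 31.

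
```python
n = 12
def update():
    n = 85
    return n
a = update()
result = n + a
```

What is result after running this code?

Step 1: Global n = 12. update() returns local n = 85.
Step 2: a = 85. Global n still = 12.
Step 3: result = 12 + 85 = 97

The answer is 97.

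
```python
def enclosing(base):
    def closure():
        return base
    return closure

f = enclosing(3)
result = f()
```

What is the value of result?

Step 1: enclosing(3) creates closure capturing base = 3.
Step 2: f() returns the captured base = 3.
Step 3: result = 3

The answer is 3.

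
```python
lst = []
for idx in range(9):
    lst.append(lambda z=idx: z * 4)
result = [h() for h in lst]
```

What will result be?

Step 1: Default arg z=idx captures idx at each iteration.
Step 2: lst[k] has z defaulting to k, returns k * 4.
Step 3: result = [0, 4, 8, 12, 16, 20, 24, 28, 32]

The answer is [0, 4, 8, 12, 16, 20, 24, 28, 32].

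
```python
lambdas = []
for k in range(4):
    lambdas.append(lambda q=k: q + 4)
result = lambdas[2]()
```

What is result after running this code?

Step 1: Default argument q=k captures k's value at definition time.
Step 2: lambdas[2] was defined when k = 2, so q defaults to 2.
Step 3: result = 2 + 4 = 6 (default arg fixes the late binding issue)

The answer is 6.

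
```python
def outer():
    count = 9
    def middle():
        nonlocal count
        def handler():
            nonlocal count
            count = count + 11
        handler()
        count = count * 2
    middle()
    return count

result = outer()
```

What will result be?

Step 1: count = 9.
Step 2: handler() adds 11: count = 9 + 11 = 20.
Step 3: middle() doubles: count = 20 * 2 = 40.
Step 4: result = 40

The answer is 40.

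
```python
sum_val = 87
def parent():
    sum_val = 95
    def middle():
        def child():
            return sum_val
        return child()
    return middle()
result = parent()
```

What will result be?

Step 1: parent() defines sum_val = 95. middle() and child() have no local sum_val.
Step 2: child() checks local (none), enclosing middle() (none), enclosing parent() and finds sum_val = 95.
Step 3: result = 95

The answer is 95.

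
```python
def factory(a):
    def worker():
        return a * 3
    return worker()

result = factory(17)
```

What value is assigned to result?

Step 1: factory(17) binds parameter a = 17.
Step 2: worker() accesses a = 17 from enclosing scope.
Step 3: result = 17 * 3 = 51

The answer is 51.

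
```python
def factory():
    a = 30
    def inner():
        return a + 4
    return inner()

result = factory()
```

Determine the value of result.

Step 1: factory() defines a = 30.
Step 2: inner() reads a = 30 from enclosing scope, returns 30 + 4 = 34.
Step 3: result = 34

The answer is 34.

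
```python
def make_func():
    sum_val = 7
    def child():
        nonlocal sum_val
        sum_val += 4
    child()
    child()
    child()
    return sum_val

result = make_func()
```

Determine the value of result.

Step 1: sum_val starts at 7.
Step 2: child() is called 3 times, each adding 4.
Step 3: sum_val = 7 + 4 * 3 = 19

The answer is 19.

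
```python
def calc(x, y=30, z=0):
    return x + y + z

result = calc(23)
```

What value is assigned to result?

Step 1: calc(23) uses defaults y = 30, z = 0.
Step 2: Returns 23 + 30 + 0 = 53.
Step 3: result = 53

The answer is 53.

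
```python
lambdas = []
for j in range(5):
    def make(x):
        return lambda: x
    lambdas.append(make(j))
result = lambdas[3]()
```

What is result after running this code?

Step 1: make(j) creates a new scope capturing x = j at call time.
Step 2: lambdas[3] = make(3), so its lambda captures x = 3.
Step 3: result = 3 (closure factory fixes late binding)

The answer is 3.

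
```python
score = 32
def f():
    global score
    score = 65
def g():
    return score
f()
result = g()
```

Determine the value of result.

Step 1: score = 32.
Step 2: f() sets global score = 65.
Step 3: g() reads global score = 65. result = 65

The answer is 65.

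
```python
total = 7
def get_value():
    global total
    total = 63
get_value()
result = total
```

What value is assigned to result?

Step 1: total = 7 globally.
Step 2: get_value() declares global total and sets it to 63.
Step 3: After get_value(), global total = 63. result = 63

The answer is 63.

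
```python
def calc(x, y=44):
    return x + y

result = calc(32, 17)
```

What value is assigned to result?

Step 1: calc(32, 17) overrides default y with 17.
Step 2: Returns 32 + 17 = 49.
Step 3: result = 49

The answer is 49.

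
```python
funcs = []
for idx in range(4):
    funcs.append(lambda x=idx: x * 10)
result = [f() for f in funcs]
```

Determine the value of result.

Step 1: Default arg x=idx captures idx at each iteration.
Step 2: funcs[k] has x defaulting to k, returns k * 10.
Step 3: result = [0, 10, 20, 30]

The answer is [0, 10, 20, 30].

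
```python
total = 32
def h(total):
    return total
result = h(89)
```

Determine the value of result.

Step 1: Global total = 32.
Step 2: h(89) takes parameter total = 89, which shadows the global.
Step 3: result = 89

The answer is 89.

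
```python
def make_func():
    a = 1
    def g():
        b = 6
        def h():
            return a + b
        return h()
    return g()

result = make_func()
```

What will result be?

Step 1: make_func() defines a = 1. g() defines b = 6.
Step 2: h() accesses both from enclosing scopes: a = 1, b = 6.
Step 3: result = 1 + 6 = 7

The answer is 7.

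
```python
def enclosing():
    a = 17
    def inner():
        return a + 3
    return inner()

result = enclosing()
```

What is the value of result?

Step 1: enclosing() defines a = 17.
Step 2: inner() reads a = 17 from enclosing scope, returns 17 + 3 = 20.
Step 3: result = 20

The answer is 20.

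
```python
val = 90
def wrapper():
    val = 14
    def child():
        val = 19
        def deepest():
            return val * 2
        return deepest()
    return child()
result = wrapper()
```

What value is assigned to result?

Step 1: deepest() looks up val through LEGB: not local, finds val = 19 in enclosing child().
Step 2: Returns 19 * 2 = 38.
Step 3: result = 38

The answer is 38.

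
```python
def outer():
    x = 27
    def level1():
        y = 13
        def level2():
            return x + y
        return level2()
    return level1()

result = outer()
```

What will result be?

Step 1: x = 27 in outer. y = 13 in level1.
Step 2: level2() reads x = 27 and y = 13 from enclosing scopes.
Step 3: result = 27 + 13 = 40

The answer is 40.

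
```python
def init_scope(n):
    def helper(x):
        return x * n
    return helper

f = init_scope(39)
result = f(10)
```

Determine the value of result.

Step 1: init_scope(39) creates a closure capturing n = 39.
Step 2: f(10) computes 10 * 39 = 390.
Step 3: result = 390

The answer is 390.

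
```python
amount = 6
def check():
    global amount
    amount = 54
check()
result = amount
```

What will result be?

Step 1: amount = 6 globally.
Step 2: check() declares global amount and sets it to 54.
Step 3: After check(), global amount = 54. result = 54

The answer is 54.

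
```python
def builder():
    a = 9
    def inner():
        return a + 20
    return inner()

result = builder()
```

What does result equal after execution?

Step 1: builder() defines a = 9.
Step 2: inner() reads a = 9 from enclosing scope, returns 9 + 20 = 29.
Step 3: result = 29

The answer is 29.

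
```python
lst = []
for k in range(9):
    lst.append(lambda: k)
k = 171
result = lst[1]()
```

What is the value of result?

Step 1: Lambdas capture the variable k by reference, not by value.
Step 2: After the loop, k is reassigned to 171.
Step 3: lst[1]() looks up the current k = 171. result = 171

The answer is 171.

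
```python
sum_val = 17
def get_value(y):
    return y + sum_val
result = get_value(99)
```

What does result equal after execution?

Step 1: sum_val = 17 is defined globally.
Step 2: get_value(99) uses parameter y = 99 and looks up sum_val from global scope = 17.
Step 3: result = 99 + 17 = 116

The answer is 116.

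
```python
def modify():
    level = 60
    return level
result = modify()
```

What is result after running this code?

Step 1: modify() defines level = 60 in its local scope.
Step 2: return level finds the local variable level = 60.
Step 3: result = 60

The answer is 60.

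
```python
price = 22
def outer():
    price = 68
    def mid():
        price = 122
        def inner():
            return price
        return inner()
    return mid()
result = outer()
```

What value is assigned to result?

Step 1: Three levels of shadowing: global 22, outer 68, mid 122.
Step 2: inner() finds price = 122 in enclosing mid() scope.
Step 3: result = 122

The answer is 122.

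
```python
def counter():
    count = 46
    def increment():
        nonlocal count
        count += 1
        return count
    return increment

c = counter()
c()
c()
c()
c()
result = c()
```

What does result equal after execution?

Step 1: counter() creates closure with count = 46.
Step 2: Each c() call increments count via nonlocal. After 5 calls: 46 + 5 = 51.
Step 3: result = 51

The answer is 51.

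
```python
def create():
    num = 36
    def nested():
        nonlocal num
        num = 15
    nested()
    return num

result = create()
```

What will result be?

Step 1: create() sets num = 36.
Step 2: nested() uses nonlocal to reassign num = 15.
Step 3: result = 15

The answer is 15.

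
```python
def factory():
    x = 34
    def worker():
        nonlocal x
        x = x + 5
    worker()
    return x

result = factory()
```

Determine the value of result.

Step 1: factory() sets x = 34.
Step 2: worker() uses nonlocal to modify x in factory's scope: x = 34 + 5 = 39.
Step 3: factory() returns the modified x = 39

The answer is 39.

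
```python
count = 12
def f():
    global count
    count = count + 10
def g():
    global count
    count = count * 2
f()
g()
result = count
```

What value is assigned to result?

Step 1: count = 12.
Step 2: f() adds 10: count = 12 + 10 = 22.
Step 3: g() doubles: count = 22 * 2 = 44.
Step 4: result = 44

The answer is 44.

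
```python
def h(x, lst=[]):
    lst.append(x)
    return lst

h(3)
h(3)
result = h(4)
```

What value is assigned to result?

Step 1: Mutable default argument gotcha! The list [] is created once.
Step 2: Each call appends to the SAME list: [3], [3, 3], [3, 3, 4].
Step 3: result = [3, 3, 4]

The answer is [3, 3, 4].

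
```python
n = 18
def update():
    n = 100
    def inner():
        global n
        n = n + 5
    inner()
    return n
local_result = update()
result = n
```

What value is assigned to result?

Step 1: Global n = 18. update() creates local n = 100.
Step 2: inner() declares global n and adds 5: global n = 18 + 5 = 23.
Step 3: update() returns its local n = 100 (unaffected by inner).
Step 4: result = global n = 23

The answer is 23.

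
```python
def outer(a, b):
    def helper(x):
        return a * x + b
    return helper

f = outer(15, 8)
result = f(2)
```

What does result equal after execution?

Step 1: outer(15, 8) captures a = 15, b = 8.
Step 2: f(2) computes 15 * 2 + 8 = 38.
Step 3: result = 38

The answer is 38.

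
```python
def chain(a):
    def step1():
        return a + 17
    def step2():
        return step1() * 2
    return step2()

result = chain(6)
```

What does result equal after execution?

Step 1: chain(6) captures a = 6.
Step 2: step2() calls step1() which returns 6 + 17 = 23.
Step 3: step2() returns 23 * 2 = 46

The answer is 46.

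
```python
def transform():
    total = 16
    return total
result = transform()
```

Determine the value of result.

Step 1: transform() defines total = 16 in its local scope.
Step 2: return total finds the local variable total = 16.
Step 3: result = 16

The answer is 16.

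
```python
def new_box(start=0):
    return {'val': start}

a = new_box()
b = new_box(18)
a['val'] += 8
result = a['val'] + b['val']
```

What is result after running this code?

Step 1: new_box() returns a new dict each call (immutable default 0).
Step 2: a = {'val': 0}, b = {'val': 18}.
Step 3: a['val'] += 8 = 8. result = 8 + 18 = 26

The answer is 26.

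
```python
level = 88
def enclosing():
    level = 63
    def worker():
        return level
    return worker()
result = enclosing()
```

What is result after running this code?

Step 1: level = 88 globally, but enclosing() defines level = 63 locally.
Step 2: worker() looks up level. Not in local scope, so checks enclosing scope (enclosing) and finds level = 63.
Step 3: result = 63

The answer is 63.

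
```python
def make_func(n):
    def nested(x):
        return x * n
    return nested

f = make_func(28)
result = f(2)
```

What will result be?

Step 1: make_func(28) creates a closure capturing n = 28.
Step 2: f(2) computes 2 * 28 = 56.
Step 3: result = 56

The answer is 56.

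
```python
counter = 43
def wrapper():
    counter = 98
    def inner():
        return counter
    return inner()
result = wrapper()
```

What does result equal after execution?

Step 1: counter = 43 globally, but wrapper() defines counter = 98 locally.
Step 2: inner() looks up counter. Not in local scope, so checks enclosing scope (wrapper) and finds counter = 98.
Step 3: result = 98

The answer is 98.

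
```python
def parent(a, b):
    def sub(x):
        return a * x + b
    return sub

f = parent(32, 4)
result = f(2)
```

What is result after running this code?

Step 1: parent(32, 4) captures a = 32, b = 4.
Step 2: f(2) computes 32 * 2 + 4 = 68.
Step 3: result = 68

The answer is 68.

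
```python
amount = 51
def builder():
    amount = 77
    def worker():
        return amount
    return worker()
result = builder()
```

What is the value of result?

Step 1: amount = 51 globally, but builder() defines amount = 77 locally.
Step 2: worker() looks up amount. Not in local scope, so checks enclosing scope (builder) and finds amount = 77.
Step 3: result = 77

The answer is 77.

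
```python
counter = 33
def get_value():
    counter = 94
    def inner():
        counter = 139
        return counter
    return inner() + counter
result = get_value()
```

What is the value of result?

Step 1: get_value() has local counter = 94. inner() has local counter = 139.
Step 2: inner() returns its local counter = 139.
Step 3: get_value() returns 139 + its own counter (94) = 233

The answer is 233.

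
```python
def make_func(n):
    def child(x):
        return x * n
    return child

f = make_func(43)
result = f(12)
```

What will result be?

Step 1: make_func(43) creates a closure capturing n = 43.
Step 2: f(12) computes 12 * 43 = 516.
Step 3: result = 516

The answer is 516.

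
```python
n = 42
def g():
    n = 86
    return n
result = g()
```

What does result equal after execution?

Step 1: Global n = 42.
Step 2: g() creates local n = 86, shadowing the global.
Step 3: Returns local n = 86. result = 86

The answer is 86.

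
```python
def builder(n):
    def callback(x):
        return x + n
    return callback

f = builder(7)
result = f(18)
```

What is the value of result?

Step 1: builder(7) creates a closure that captures n = 7.
Step 2: f(18) calls the closure with x = 18, returning 18 + 7 = 25.
Step 3: result = 25

The answer is 25.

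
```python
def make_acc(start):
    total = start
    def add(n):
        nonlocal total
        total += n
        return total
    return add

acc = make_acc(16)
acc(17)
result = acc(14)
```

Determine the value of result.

Step 1: make_acc(16) creates closure with total = 16.
Step 2: First acc(17): total = 16 + 17 = 33.
Step 3: Second acc(14): total = 33 + 14 = 47. result = 47

The answer is 47.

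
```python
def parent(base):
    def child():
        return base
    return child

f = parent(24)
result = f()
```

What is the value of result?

Step 1: parent(24) creates closure capturing base = 24.
Step 2: f() returns the captured base = 24.
Step 3: result = 24

The answer is 24.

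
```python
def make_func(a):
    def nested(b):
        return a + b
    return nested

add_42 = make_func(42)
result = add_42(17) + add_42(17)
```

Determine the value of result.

Step 1: add_42 captures a = 42.
Step 2: add_42(17) = 42 + 17 = 59, called twice.
Step 3: result = 59 + 59 = 118

The answer is 118.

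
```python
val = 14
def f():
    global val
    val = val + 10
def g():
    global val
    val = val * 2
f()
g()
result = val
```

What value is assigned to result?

Step 1: val = 14.
Step 2: f() adds 10: val = 14 + 10 = 24.
Step 3: g() doubles: val = 24 * 2 = 48.
Step 4: result = 48

The answer is 48.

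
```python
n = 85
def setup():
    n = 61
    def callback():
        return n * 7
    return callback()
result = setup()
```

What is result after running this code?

Step 1: setup() shadows global n with n = 61.
Step 2: callback() finds n = 61 in enclosing scope, computes 61 * 7 = 427.
Step 3: result = 427

The answer is 427.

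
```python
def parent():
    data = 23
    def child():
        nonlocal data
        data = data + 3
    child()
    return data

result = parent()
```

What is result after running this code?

Step 1: parent() sets data = 23.
Step 2: child() uses nonlocal to modify data in parent's scope: data = 23 + 3 = 26.
Step 3: parent() returns the modified data = 26

The answer is 26.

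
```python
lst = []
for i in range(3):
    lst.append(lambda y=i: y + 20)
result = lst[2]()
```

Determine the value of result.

Step 1: Default argument y=i captures i's value at definition time.
Step 2: lst[2] was defined when i = 2, so y defaults to 2.
Step 3: result = 2 + 20 = 22 (default arg fixes the late binding issue)

The answer is 22.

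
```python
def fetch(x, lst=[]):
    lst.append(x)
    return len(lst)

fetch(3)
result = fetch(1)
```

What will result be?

Step 1: Mutable default list persists between calls.
Step 2: First call: lst = [3], len = 1. Second call: lst = [3, 1], len = 2.
Step 3: result = 2

The answer is 2.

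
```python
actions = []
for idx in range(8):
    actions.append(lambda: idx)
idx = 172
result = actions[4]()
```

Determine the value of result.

Step 1: Lambdas capture the variable idx by reference, not by value.
Step 2: After the loop, idx is reassigned to 172.
Step 3: actions[4]() looks up the current idx = 172. result = 172

The answer is 172.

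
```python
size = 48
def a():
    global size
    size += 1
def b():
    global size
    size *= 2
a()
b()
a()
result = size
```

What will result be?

Step 1: size = 48.
Step 2: a(): size = 48 + 1 = 49.
Step 3: b(): size = 49 * 2 = 98.
Step 4: a(): size = 98 + 1 = 99

The answer is 99.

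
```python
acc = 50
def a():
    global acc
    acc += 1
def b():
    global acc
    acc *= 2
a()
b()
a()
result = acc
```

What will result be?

Step 1: acc = 50.
Step 2: a(): acc = 50 + 1 = 51.
Step 3: b(): acc = 51 * 2 = 102.
Step 4: a(): acc = 102 + 1 = 103

The answer is 103.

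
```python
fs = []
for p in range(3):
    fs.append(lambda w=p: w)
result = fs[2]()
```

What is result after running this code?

Step 1: Default argument w=p captures p's value at each iteration.
Step 2: fs[2] captured w = 2 when p was 2.
Step 3: result = 2

The answer is 2.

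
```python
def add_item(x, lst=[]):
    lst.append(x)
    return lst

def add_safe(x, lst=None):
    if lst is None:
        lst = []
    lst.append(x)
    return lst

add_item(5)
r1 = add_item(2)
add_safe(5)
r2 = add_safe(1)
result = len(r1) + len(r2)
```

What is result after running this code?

Step 1: add_item shares mutable default: after 2 calls, lst = [5, 2], len = 2.
Step 2: add_safe creates fresh list each time: r2 = [1], len = 1.
Step 3: result = 2 + 1 = 3

The answer is 3.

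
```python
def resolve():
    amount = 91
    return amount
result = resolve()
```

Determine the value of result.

Step 1: resolve() defines amount = 91 in its local scope.
Step 2: return amount finds the local variable amount = 91.
Step 3: result = 91

The answer is 91.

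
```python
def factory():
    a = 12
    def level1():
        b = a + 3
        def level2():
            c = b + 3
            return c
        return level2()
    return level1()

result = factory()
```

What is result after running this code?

Step 1: a = 12. b = a + 3 = 15.
Step 2: c = b + 3 = 15 + 3 = 18.
Step 3: result = 18

The answer is 18.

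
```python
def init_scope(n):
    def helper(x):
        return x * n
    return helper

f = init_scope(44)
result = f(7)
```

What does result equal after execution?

Step 1: init_scope(44) creates a closure capturing n = 44.
Step 2: f(7) computes 7 * 44 = 308.
Step 3: result = 308

The answer is 308.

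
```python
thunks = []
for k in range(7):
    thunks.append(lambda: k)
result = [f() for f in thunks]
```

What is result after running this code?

Step 1: All 7 lambdas share the same variable k.
Step 2: After the loop, k = 6.
Step 3: Each call returns 6. result = [6, 6, 6, 6, 6, 6, 6]

The answer is [6, 6, 6, 6, 6, 6, 6].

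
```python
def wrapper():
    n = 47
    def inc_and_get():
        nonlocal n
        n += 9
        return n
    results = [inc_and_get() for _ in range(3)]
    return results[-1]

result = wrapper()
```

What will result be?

Step 1: n = 47.
Step 2: Three calls to inc_and_get(), each adding 9.
Step 3: Last value = 47 + 9 * 3 = 74

The answer is 74.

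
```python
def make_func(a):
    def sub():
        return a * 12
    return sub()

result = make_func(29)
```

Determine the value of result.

Step 1: make_func(29) binds parameter a = 29.
Step 2: sub() accesses a = 29 from enclosing scope.
Step 3: result = 29 * 12 = 348

The answer is 348.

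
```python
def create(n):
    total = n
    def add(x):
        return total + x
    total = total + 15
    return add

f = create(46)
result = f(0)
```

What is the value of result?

Step 1: create(46) sets total = 46, then total = 46 + 15 = 61.
Step 2: Closures capture by reference, so add sees total = 61.
Step 3: f(0) returns 61 + 0 = 61

The answer is 61.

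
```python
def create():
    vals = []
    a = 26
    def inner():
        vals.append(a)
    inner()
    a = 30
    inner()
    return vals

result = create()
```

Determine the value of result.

Step 1: a = 26. inner() appends current a to vals.
Step 2: First inner(): appends 26. Then a = 30.
Step 3: Second inner(): appends 30 (closure sees updated a). result = [26, 30]

The answer is [26, 30].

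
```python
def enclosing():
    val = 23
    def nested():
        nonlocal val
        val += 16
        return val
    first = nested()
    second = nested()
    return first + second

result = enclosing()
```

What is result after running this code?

Step 1: val starts at 23.
Step 2: First call: val = 23 + 16 = 39, returns 39.
Step 3: Second call: val = 39 + 16 = 55, returns 55.
Step 4: result = 39 + 55 = 94

The answer is 94.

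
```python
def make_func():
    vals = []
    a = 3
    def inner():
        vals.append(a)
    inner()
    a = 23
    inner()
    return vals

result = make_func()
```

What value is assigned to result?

Step 1: a = 3. inner() appends current a to vals.
Step 2: First inner(): appends 3. Then a = 23.
Step 3: Second inner(): appends 23 (closure sees updated a). result = [3, 23]

The answer is [3, 23].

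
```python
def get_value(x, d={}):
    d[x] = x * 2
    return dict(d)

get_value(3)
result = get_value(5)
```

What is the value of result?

Step 1: Mutable default dict is shared across calls.
Step 2: First call adds 3: 6. Second call adds 5: 10.
Step 3: result = {3: 6, 5: 10}

The answer is {3: 6, 5: 10}.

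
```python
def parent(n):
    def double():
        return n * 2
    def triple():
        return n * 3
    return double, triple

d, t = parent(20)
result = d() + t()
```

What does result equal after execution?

Step 1: Both closures capture the same n = 20.
Step 2: d() = 20 * 2 = 40, t() = 20 * 3 = 60.
Step 3: result = 40 + 60 = 100

The answer is 100.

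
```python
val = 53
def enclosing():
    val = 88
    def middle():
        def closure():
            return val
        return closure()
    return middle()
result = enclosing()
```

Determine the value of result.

Step 1: enclosing() defines val = 88. middle() and closure() have no local val.
Step 2: closure() checks local (none), enclosing middle() (none), enclosing enclosing() and finds val = 88.
Step 3: result = 88

The answer is 88.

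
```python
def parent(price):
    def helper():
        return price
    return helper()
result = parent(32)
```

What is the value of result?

Step 1: parent(32) binds parameter price = 32.
Step 2: helper() looks up price in enclosing scope and finds the parameter price = 32.
Step 3: result = 32

The answer is 32.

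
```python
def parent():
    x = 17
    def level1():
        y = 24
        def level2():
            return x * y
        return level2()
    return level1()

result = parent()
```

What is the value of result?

Step 1: x = 17 in parent. y = 24 in level1.
Step 2: level2() reads x = 17 and y = 24 from enclosing scopes.
Step 3: result = 17 * 24 = 408

The answer is 408.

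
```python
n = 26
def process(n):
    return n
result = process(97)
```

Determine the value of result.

Step 1: Global n = 26.
Step 2: process(97) takes parameter n = 97, which shadows the global.
Step 3: result = 97

The answer is 97.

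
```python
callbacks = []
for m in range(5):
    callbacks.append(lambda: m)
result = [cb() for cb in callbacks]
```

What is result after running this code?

Step 1: All 5 lambdas share the same variable m.
Step 2: After the loop, m = 4.
Step 3: Each call returns 4. result = [4, 4, 4, 4, 4]

The answer is [4, 4, 4, 4, 4].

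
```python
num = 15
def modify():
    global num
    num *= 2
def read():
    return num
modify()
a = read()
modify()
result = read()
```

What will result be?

Step 1: num = 15.
Step 2: First modify(): num = 15 * 2 = 30.
Step 3: Second modify(): num = 30 * 2 = 60.
Step 4: read() returns 60

The answer is 60.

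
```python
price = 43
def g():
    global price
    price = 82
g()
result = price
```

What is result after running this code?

Step 1: price = 43 globally.
Step 2: g() declares global price and sets it to 82.
Step 3: After g(), global price = 82. result = 82

The answer is 82.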